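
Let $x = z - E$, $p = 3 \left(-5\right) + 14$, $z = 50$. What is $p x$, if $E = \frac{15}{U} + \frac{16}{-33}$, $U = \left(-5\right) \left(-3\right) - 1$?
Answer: $- \frac{22829}{462} \approx -49.413$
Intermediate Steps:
$U = 14$ ($U = 15 - 1 = 14$)
$E = \frac{271}{462}$ ($E = \frac{15}{14} + \frac{16}{-33} = 15 \cdot \frac{1}{14} + 16 \left(- \frac{1}{33}\right) = \frac{15}{14} - \frac{16}{33} = \frac{271}{462} \approx 0.58658$)
$p = -1$ ($p = -15 + 14 = -1$)
$x = \frac{22829}{462}$ ($x = 50 - \frac{271}{462} = \frac{22829}{462} \approx 49.413$)
$p x = \left(-1\right) \frac{22829}{462} = - \frac{22829}{462}$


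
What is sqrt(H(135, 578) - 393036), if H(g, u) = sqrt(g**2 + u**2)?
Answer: sqrt(-393036 + sqrt(352309)) ≈ 626.45*I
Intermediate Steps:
sqrt(H(135, 578) - 393036) = sqrt(sqrt(135**2 + 578**2) - 393036) = sqrt(sqrt(18225 + 334084) - 393036) = sqrt(sqrt(352309) - 393036) = sqrt(-393036 + sqrt(352309))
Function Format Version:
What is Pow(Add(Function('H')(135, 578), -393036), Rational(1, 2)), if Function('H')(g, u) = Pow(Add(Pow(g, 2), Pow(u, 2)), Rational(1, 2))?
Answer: Pow(Add(-393036, Pow(352309, Rational(1, 2))), Rational(1, 2)) ≈ Mul(626.45, I)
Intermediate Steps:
Pow(Add(Function('H')(135, 578), -393036), Rational(1, 2)) = Pow(Add(Pow(Add(Pow(135, 2), Pow(578, 2)), Rational(1, 2)), -393036), Rational(1, 2)) = Pow(Add(Pow(Add(18225, 334084), Rational(1, 2)), -393036), Rational(1, 2)) = Pow(Add(Pow(352309, Rational(1, 2)), -393036), Rational(1, 2)) = Pow(Add(-393036, Pow(352309, Rational(1, 2))), Rational(1, 2))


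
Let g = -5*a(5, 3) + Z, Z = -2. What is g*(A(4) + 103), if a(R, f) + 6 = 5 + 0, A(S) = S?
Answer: 321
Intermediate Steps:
a(R, f) = -1 (a(R, f) = -6 + (5 + 0) = -6 + 5 = -1)
g = 3 (g = -5*(-1) - 2 = 5 - 2 = 3)
g*(A(4) + 103) = 3*(4 + 103) = 3*107 = 321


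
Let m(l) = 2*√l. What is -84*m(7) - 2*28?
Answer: -56 - 168*√7 ≈ -500.49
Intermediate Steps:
-84*m(7) - 2*28 = -168*√7 - 2*28 = -168*√7 - 56 = -56 - 168*√7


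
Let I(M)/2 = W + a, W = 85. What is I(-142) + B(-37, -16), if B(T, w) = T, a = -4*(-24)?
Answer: 325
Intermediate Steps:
a = 96
I(M) = 362 (I(M) = 2*(85 + 96) = 2*181 = 362)
I(-142) + B(-37, -16) = 362 - 37 = 325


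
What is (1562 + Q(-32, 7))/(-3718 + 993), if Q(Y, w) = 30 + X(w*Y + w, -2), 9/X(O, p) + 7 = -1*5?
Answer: -1273/2180 ≈ -0.58395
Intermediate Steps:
X(O, p) = -¾ (X(O, p) = 9/(-7 - 1*5) = 9/(-7 - 5) = 9/(-12) = 9*(-1/12) = -¾)
Q(Y, w) = 117/4 (Q(Y, w) = 30 - ¾ = 117/4)
(1562 + Q(-32, 7))/(-3718 + 993) = (1562 + 117/4)/(-3718 + 993) = (6365/4)/(-2725) = (6365/4)*(-1/2725) = -1273/2180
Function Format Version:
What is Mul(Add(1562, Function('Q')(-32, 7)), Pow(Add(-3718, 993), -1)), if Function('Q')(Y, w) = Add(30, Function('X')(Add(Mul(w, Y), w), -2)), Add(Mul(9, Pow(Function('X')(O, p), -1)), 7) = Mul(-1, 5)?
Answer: Rational(-1273, 2180) ≈ -0.58395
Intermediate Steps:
Function('X')(O, p) = Rational(-3, 4) (Function('X')(O, p) = Mul(9, Pow(Add(-7, Mul(-1, 5)), -1)) = Mul(9, Pow(Add(-7, -5), -1)) = Mul(9, Pow(-12, -1)) = Mul(9, Rational(-1, 12)) = Rational(-3, 4))
Function('Q')(Y, w) = Rational(117, 4) (Function('Q')(Y, w) = Add(30, Rational(-3, 4)) = Rational(117, 4))
Mul(Add(1562, Function('Q')(-32, 7)), Pow(Add(-3718, 993), -1)) = Mul(Add(1562, Rational(117, 4)), Pow(Add(-3718, 993), -1)) = Mul(Rational(6365, 4), Pow(-2725, -1)) = Mul(Rational(6365, 4), Rational(-1, 2725)) = Rational(-1273, 2180)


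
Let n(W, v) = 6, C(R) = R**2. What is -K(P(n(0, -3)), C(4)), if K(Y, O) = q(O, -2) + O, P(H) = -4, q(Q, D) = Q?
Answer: -32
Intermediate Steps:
K(Y, O) = 2*O (K(Y, O) = O + O = 2*O)
-K(P(n(0, -3)), C(4)) = -2*4**2 = -2*16 = -1*32 = -32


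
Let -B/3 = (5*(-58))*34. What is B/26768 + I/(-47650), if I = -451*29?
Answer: 219948209/159436900 ≈ 1.3795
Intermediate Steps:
B = 29580 (B = -3*5*(-58)*34 = -(-870)*34 = -3*(-9860) = 29580)
I = -13079
B/26768 + I/(-47650) = 29580/26768 - 13079/(-47650) = 29580*(1/26768) - 13079*(-1/47650) = 7395/6692 + 13079/47650 = 219948209/159436900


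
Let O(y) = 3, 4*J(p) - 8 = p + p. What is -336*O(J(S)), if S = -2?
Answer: -1008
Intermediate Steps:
J(p) = 2 + p/2 (J(p) = 2 + (p + p)/4 = 2 + (2*p)/4 = 2 + p/2)
-336*O(J(S)) = -336*3 = -1008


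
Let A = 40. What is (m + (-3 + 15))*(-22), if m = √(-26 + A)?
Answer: -264 - 22*√14 ≈ -346.32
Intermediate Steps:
m = √14 (m = √(-26 + 40) = √14 ≈ 3.7417)
(m + (-3 + 15))*(-22) = (√14 + (-3 + 15))*(-22) = (√14 + 12)*(-22) = (12 + √14)*(-22) = -264 - 22*√14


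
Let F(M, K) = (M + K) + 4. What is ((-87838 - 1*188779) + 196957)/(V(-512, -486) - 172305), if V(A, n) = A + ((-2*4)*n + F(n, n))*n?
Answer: 79660/1591937 ≈ 0.050040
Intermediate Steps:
F(M, K) = 4 + K + M (F(M, K) = (K + M) + 4 = 4 + K + M)
V(A, n) = A + n*(4 - 6*n) (V(A, n) = A + ((-2*4)*n + (4 + n + n))*n = A + (-8*n + (4 + 2*n))*n = A + (4 - 6*n)*n = A + n*(4 - 6*n))
((-87838 - 1*188779) + 196957)/(V(-512, -486) - 172305) = ((-87838 - 1*188779) + 196957)/((-512 - 6*(-486)² + 4*(-486)) - 172305) = ((-87838 - 188779) + 196957)/((-512 - 6*236196 - 1944) - 172305) = (-276617 + 196957)/((-512 - 1417176 - 1944) - 172305) = -79660/(-1419632 - 172305) = -79660/(-1591937) = -79660*(-1/1591937) = 79660/1591937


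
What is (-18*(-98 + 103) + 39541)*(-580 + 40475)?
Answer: 1573897645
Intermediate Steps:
(-18*(-98 + 103) + 39541)*(-580 + 40475) = (-18*5 + 39541)*39895 = (-90 + 39541)*39895 = 39451*39895 = 1573897645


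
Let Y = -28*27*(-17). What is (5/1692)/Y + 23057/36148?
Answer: 17906718251/28073548944 ≈ 0.63785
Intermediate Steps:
Y = 12852 (Y = -756*(-17) = 12852)
(5/1692)/Y + 23057/36148 = (5/1692)/12852 + 23057/36148 = (5*(1/1692))*(1/12852) + 23057*(1/36148) = (5/1692)*(1/12852) + 23057/36148 = 5/21745584 + 23057/36148 = 17906718251/28073548944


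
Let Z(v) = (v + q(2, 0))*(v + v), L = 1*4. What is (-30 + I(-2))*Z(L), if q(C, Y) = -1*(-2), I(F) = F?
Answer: -1536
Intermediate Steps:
q(C, Y) = 2
L = 4
Z(v) = 2*v*(2 + v) (Z(v) = (v + 2)*(v + v) = (2 + v)*(2*v) = 2*v*(2 + v))
(-30 + I(-2))*Z(L) = (-30 - 2)*(2*4*(2 + 4)) = -64*4*6 = -32*48 = -1536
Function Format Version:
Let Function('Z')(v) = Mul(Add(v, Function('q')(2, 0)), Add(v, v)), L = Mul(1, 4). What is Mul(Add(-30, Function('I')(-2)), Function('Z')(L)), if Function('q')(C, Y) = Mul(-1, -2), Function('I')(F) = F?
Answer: -1536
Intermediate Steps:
Function('q')(C, Y) = 2
L = 4
Function('Z')(v) = Mul(2, v, Add(2, v)) (Function('Z')(v) = Mul(Add(v, 2), Add(v, v)) = Mul(Add(2, v), Mul(2, v)) = Mul(2, v, Add(2, v)))
Mul(Add(-30, Function('I')(-2)), Function('Z')(L)) = Mul(Add(-30, -2), Mul(2, 4, Add(2, 4))) = Mul(-32, Mul(2, 4, 6)) = Mul(-32, 48) = -1536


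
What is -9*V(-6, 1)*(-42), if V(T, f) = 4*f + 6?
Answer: 3780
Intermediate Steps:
V(T, f) = 6 + 4*f
-9*V(-6, 1)*(-42) = -9*(6 + 4*1)*(-42) = -9*(6 + 4)*(-42) = -9*10*(-42) = -90*(-42) = 3780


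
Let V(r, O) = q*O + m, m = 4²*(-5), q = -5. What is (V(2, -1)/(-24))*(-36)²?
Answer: 4050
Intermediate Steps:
m = -80 (m = 16*(-5) = -80)
V(r, O) = -80 - 5*O (V(r, O) = -5*O - 80 = -80 - 5*O)
(V(2, -1)/(-24))*(-36)² = ((-80 - 5*(-1))/(-24))*(-36)² = ((-80 + 5)*(-1/24))*1296 = -75*(-1/24)*1296 = (25/8)*1296 = 4050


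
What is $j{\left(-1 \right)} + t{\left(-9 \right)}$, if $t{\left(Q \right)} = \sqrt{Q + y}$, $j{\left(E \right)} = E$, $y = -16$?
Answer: $-1 + 5 i \approx -1.0 + 5.0 i$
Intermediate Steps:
$t{\left(Q \right)} = \sqrt{-16 + Q}$ ($t{\left(Q \right)} = \sqrt{Q - 16} = \sqrt{-16 + Q}$)
$j{\left(-1 \right)} + t{\left(-9 \right)} = -1 + \sqrt{-16 - 9} = -1 + \sqrt{-25} = -1 + 5 i$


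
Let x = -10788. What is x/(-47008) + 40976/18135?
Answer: 40804619/16394040 ≈ 2.4890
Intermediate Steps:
x/(-47008) + 40976/18135 = -10788/(-47008) + 40976/18135 = -10788*(-1/47008) + 40976*(1/18135) = 2697/11752 + 3152/1395 = 40804619/16394040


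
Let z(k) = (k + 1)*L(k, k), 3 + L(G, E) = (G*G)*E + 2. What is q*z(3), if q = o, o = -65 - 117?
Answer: -18928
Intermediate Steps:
L(G, E) = -1 + E*G² (L(G, E) = -3 + ((G*G)*E + 2) = -3 + (G²*E + 2) = -3 + (E*G² + 2) = -3 + (2 + E*G²) = -1 + E*G²)
o = -182
q = -182
z(k) = (1 + k)*(-1 + k³) (z(k) = (k + 1)*(-1 + k*k²) = (1 + k)*(-1 + k³))
q*z(3) = -182*(1 + 3)*(-1 + 3³) = -728*(-1 + 27) = -728*26 = -182*104 = -18928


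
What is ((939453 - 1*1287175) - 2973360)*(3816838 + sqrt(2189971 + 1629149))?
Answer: -12676031978716 - 13284328*sqrt(238695) ≈ -1.2683e+13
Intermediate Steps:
((939453 - 1*1287175) - 2973360)*(3816838 + sqrt(2189971 + 1629149)) = ((939453 - 1287175) - 2973360)*(3816838 + sqrt(3819120)) = (-347722 - 2973360)*(3816838 + 4*sqrt(238695)) = -3321082*(3816838 + 4*sqrt(238695)) = -12676031978716 - 13284328*sqrt(238695)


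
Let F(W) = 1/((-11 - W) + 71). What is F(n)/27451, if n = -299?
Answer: 1/9854909 ≈ 1.0147e-7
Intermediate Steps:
F(W) = 1/(60 - W)
F(n)/27451 = -1/(-60 - 299)/27451 = -1/(-359)*(1/27451) = -1*(-1/359)*(1/27451) = (1/359)*(1/27451) = 1/9854909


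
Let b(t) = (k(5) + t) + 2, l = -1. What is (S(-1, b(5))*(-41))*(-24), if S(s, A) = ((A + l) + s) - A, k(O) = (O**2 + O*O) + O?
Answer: -1968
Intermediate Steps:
k(O) = O + 2*O**2 (k(O) = (O**2 + O**2) + O = 2*O**2 + O = O + 2*O**2)
b(t) = 57 + t (b(t) = (5*(1 + 2*5) + t) + 2 = (5*(1 + 10) + t) + 2 = (5*11 + t) + 2 = (55 + t) + 2 = 57 + t)
S(s, A) = -1 + s (S(s, A) = ((A - 1) + s) - A = ((-1 + A) + s) - A = (-1 + A + s) - A = -1 + s)
(S(-1, b(5))*(-41))*(-24) = ((-1 - 1)*(-41))*(-24) = -2*(-41)*(-24) = 82*(-24) = -1968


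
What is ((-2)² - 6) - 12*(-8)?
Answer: 94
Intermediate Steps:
((-2)² - 6) - 12*(-8) = (4 - 6) + 96 = -2 + 96 = 94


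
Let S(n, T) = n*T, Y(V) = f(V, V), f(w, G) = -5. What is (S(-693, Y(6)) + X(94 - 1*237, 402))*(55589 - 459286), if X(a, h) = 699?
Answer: -1680994308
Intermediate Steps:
Y(V) = -5
S(n, T) = T*n
(S(-693, Y(6)) + X(94 - 1*237, 402))*(55589 - 459286) = (-5*(-693) + 699)*(55589 - 459286) = (3465 + 699)*(-403697) = 4164*(-403697) = -1680994308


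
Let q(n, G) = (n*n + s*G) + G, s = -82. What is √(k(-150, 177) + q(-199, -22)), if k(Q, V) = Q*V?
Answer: √14833 ≈ 121.79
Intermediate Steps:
q(n, G) = n² - 81*G (q(n, G) = (n*n - 82*G) + G = (n² - 82*G) + G = n² - 81*G)
√(k(-150, 177) + q(-199, -22)) = √(-150*177 + ((-199)² - 81*(-22))) = √(-26550 + (39601 + 1782)) = √(-26550 + 41383) = √14833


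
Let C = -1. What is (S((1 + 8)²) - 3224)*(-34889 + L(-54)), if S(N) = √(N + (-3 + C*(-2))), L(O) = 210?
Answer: 111805096 - 138716*√5 ≈ 1.1149e+8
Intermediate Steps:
S(N) = √(-1 + N) (S(N) = √(N + (-3 - 1*(-2))) = √(N + (-3 + 2)) = √(N - 1) = √(-1 + N))
(S((1 + 8)²) - 3224)*(-34889 + L(-54)) = (√(-1 + (1 + 8)²) - 3224)*(-34889 + 210) = (√(-1 + 9²) - 3224)*(-34679) = (√(-1 + 81) - 3224)*(-34679) = (√80 - 3224)*(-34679) = (4*√5 - 3224)*(-34679) = (-3224 + 4*√5)*(-34679) = 111805096 - 138716*√5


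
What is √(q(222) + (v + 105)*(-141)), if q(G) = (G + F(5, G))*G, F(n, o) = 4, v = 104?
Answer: √20703 ≈ 143.89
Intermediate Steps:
q(G) = G*(4 + G) (q(G) = (G + 4)*G = (4 + G)*G = G*(4 + G))
√(q(222) + (v + 105)*(-141)) = √(222*(4 + 222) + (104 + 105)*(-141)) = √(222*226 + 209*(-141)) = √(50172 - 29469) = √20703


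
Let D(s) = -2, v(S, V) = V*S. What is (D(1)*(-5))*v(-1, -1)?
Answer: 10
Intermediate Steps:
v(S, V) = S*V
(D(1)*(-5))*v(-1, -1) = (-2*(-5))*(-1*(-1)) = 10*1 = 10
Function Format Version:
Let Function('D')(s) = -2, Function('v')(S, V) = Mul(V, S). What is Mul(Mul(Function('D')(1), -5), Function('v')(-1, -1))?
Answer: 10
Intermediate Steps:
Function('v')(S, V) = Mul(S, V)
Mul(Mul(Function('D')(1), -5), Function('v')(-1, -1)) = Mul(Mul(-2, -5), Mul(-1, -1)) = Mul(10, 1) = 10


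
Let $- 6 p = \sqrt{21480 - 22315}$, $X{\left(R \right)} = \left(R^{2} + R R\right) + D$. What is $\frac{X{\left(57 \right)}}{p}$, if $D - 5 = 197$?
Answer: $\frac{8040 i \sqrt{835}}{167} \approx 1391.2 i$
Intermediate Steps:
$D = 202$ ($D = 5 + 197 = 202$)
$X{\left(R \right)} = 202 + 2 R^{2}$ ($X{\left(R \right)} = \left(R^{2} + R R\right) + 202 = \left(R^{2} + R^{2}\right) + 202 = 2 R^{2} + 202 = 202 + 2 R^{2}$)
$p = - \frac{i \sqrt{835}}{6}$ ($p = - \frac{\sqrt{21480 - 22315}}{6} = - \frac{\sqrt{-835}}{6} = - \frac{i \sqrt{835}}{6} \approx - 4.8161 i$)
$\frac{X{\left(57 \right)}}{p} = \frac{202 + 2 \cdot 57^{2}}{\left(- \frac{1}{6}\right) i \sqrt{835}} = \left(202 + 2 \cdot 3249\right) \frac{6 i \sqrt{835}}{835} = \left(202 + 6498\right) \frac{6 i \sqrt{835}}{835} = 6700 \frac{6 i \sqrt{835}}{835} = \frac{8040 i \sqrt{835}}{167}$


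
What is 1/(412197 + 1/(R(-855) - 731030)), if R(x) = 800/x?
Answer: 125006290/51527217718959 ≈ 2.4260e-6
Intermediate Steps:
1/(412197 + 1/(R(-855) - 731030)) = 1/(412197 + 1/(800/(-855) - 731030)) = 1/(412197 + 1/(800*(-1/855) - 731030)) = 1/(412197 + 1/(-160/171 - 731030)) = 1/(412197 + 1/(-125006290/171)) = 1/(412197 - 171/125006290) = 1/(51527217718959/125006290) = 125006290/51527217718959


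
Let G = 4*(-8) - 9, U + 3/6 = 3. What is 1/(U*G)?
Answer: -2/205 ≈ -0.0097561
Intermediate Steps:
U = 5/2 (U = -1/2 + 3 = 5/2 ≈ 2.5000)
G = -41 (G = -32 - 9 = -41)
1/(U*G) = 1/((5/2)*(-41)) = 1/(-205/2) = -2/205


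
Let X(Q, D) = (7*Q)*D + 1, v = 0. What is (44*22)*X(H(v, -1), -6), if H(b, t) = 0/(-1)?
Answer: 968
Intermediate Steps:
H(b, t) = 0 (H(b, t) = 0*(-1) = 0)
X(Q, D) = 1 + 7*D*Q (X(Q, D) = 7*D*Q + 1 = 1 + 7*D*Q)
(44*22)*X(H(v, -1), -6) = (44*22)*(1 + 7*(-6)*0) = 968*(1 + 0) = 968*1 = 968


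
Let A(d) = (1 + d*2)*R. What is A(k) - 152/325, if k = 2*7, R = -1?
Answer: -9577/325 ≈ -29.468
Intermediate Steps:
k = 14
A(d) = -1 - 2*d (A(d) = (1 + d*2)*(-1) = (1 + 2*d)*(-1) = -1 - 2*d)
A(k) - 152/325 = (-1 - 2*14) - 152/325 = (-1 - 28) - 152/325 = -29 - 1*152/325 = -29 - 152/325 = -9577/325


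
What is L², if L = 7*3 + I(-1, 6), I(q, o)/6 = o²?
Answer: 56169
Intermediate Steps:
I(q, o) = 6*o²
L = 237 (L = 7*3 + 6*6² = 21 + 6*36 = 21 + 216 = 237)
L² = 237² = 56169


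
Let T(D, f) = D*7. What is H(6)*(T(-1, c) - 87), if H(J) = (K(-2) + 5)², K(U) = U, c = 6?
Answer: -846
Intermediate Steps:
T(D, f) = 7*D
H(J) = 9 (H(J) = (-2 + 5)² = 3² = 9)
H(6)*(T(-1, c) - 87) = 9*(7*(-1) - 87) = 9*(-7 - 87) = 9*(-94) = -846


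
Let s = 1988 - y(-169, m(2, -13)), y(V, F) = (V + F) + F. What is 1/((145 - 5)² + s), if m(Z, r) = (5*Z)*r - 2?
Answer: 1/22021 ≈ 4.5411e-5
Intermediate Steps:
m(Z, r) = -2 + 5*Z*r (m(Z, r) = 5*Z*r - 2 = -2 + 5*Z*r)
y(V, F) = V + 2*F (y(V, F) = (F + V) + F = V + 2*F)
s = 2421 (s = 1988 - (-169 + 2*(-2 + 5*2*(-13))) = 1988 - (-169 + 2*(-2 - 130)) = 1988 - (-169 + 2*(-132)) = 1988 - (-169 - 264) = 1988 - 1*(-433) = 1988 + 433 = 2421)
1/((145 - 5)² + s) = 1/((145 - 5)² + 2421) = 1/(140² + 2421) = 1/(19600 + 2421) = 1/22021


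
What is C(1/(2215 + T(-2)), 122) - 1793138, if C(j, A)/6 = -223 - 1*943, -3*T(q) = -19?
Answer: -1800134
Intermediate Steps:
T(q) = 19/3 (T(q) = -⅓*(-19) = 19/3)
C(j, A) = -6996 (C(j, A) = 6*(-223 - 1*943) = 6*(-223 - 943) = 6*(-1166) = -6996)
C(1/(2215 + T(-2)), 122) - 1793138 = -6996 - 1793138 = -1800134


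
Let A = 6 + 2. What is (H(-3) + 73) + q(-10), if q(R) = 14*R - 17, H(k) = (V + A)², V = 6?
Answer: 112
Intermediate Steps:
A = 8
H(k) = 196 (H(k) = (6 + 8)² = 14² = 196)
q(R) = -17 + 14*R
(H(-3) + 73) + q(-10) = (196 + 73) + (-17 + 14*(-10)) = 269 + (-17 - 140) = 269 - 157 = 112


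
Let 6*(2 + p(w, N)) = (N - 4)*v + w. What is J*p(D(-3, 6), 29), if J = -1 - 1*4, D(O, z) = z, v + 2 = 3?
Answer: -95/6 ≈ -15.833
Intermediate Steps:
v = 1 (v = -2 + 3 = 1)
p(w, N) = -8/3 + N/6 + w/6 (p(w, N) = -2 + ((N - 4)*1 + w)/6 = -2 + ((-4 + N)*1 + w)/6 = -2 + ((-4 + N) + w)/6 = -2 + (-4 + N + w)/6 = -2 + (-2/3 + N/6 + w/6) = -8/3 + N/6 + w/6)
J = -5 (J = -1 - 4 = -5)
J*p(D(-3, 6), 29) = -5*(-8/3 + (1/6)*29 + (1/6)*6) = -5*(-8/3 + 29/6 + 1) = -5*19/6 = -95/6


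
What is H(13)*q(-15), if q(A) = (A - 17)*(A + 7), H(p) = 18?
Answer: 4608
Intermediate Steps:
q(A) = (-17 + A)*(7 + A)
H(13)*q(-15) = 18*(-119 + (-15)² - 10*(-15)) = 18*(-119 + 225 + 150) = 18*256 = 4608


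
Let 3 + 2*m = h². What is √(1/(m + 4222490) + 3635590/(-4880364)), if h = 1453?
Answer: 17*I*√427585773415498552270302/12879507532926 ≈ 0.8631*I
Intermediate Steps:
m = 1055603 (m = -3/2 + (½)*1453² = -3/2 + (½)*2111209 = -3/2 + 2111209/2 = 1055603)
√(1/(m + 4222490) + 3635590/(-4880364)) = √(1/(1055603 + 4222490) + 3635590/(-4880364)) = √(1/5278093 + 3635590*(-1/4880364)) = √(1/5278093 - 1817795/2440182) = √(-9594488624753/12879507532926) = 17*I*√427585773415498552270302/12879507532926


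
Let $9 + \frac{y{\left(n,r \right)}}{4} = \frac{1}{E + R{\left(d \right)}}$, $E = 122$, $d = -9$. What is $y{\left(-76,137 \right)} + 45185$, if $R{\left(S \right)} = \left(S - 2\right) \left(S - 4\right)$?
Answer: $\frac{11964489}{265} \approx 45149.0$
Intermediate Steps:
$R{\left(S \right)} = \left(-4 + S\right) \left(-2 + S\right)$ ($R{\left(S \right)} = \left(-2 + S\right) \left(-4 + S\right) = \left(-4 + S\right) \left(-2 + S\right)$)
$y{\left(n,r \right)} = - \frac{9536}{265}$ ($y{\left(n,r \right)} = -36 + \frac{4}{122 + \left(8 + \left(-9\right)^{2} - -54\right)} = -36 + \frac{4}{122 + \left(8 + 81 + 54\right)} = -36 + \frac{4}{122 + 143} = -36 + \frac{4}{265} = - \frac{9536}{265}$)
$y{\left(-76,137 \right)} + 45185 = - \frac{9536}{265} + 45185 = \frac{11964489}{265}$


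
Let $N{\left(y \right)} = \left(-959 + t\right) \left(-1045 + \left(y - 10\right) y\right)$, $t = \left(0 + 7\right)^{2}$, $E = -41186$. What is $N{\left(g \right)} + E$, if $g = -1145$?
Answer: $-1202542486$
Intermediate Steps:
$t = 49$ ($t = 7^{2} = 49$)
$N{\left(y \right)} = 950950 - 910 y \left(-10 + y\right)$ ($N{\left(y \right)} = \left(-959 + 49\right) \left(-1045 + \left(y - 10\right) y\right) = - 910 \left(-1045 + \left(-10 + y\right) y\right) = - 910 \left(-1045 + y \left(-10 + y\right)\right) = 950950 - 910 y \left(-10 + y\right)$)
$N{\left(g \right)} + E = \left(950950 - 910 \left(-1145\right)^{2} + 9100 \left(-1145\right)\right) - 41186 = \left(950950 - 1193032750 - 10419500\right) - 41186 = -1202501300 - 41186 = -1202542486$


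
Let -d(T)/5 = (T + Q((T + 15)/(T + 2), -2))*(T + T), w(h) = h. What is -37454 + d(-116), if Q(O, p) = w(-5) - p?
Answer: -175494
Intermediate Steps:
Q(O, p) = -5 - p
d(T) = -10*T*(-3 + T) (d(T) = -5*(T + (-5 - 1*(-2)))*(T + T) = -5*(T + (-5 + 2))*2*T = -5*(T - 3)*2*T = -5*(-3 + T)*2*T = -10*T*(-3 + T))
-37454 + d(-116) = -37454 + 10*(-116)*(3 - 1*(-116)) = -37454 + 10*(-116)*(3 + 116) = -37454 + 10*(-116)*119 = -37454 - 138040 = -175494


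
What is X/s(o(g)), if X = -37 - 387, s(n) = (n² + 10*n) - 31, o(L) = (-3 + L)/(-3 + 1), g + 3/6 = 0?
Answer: 6784/167 ≈ 40.623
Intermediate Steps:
g = -½ (g = -½ + 0 = -½ ≈ -0.50000)
o(L) = 3/2 - L/2 (o(L) = (-3 + L)/(-2) = (-3 + L)*(-½) = 3/2 - L/2)
s(n) = -31 + n² + 10*n
X = -424
X/s(o(g)) = -424/(-31 + (3/2 - ½*(-½))² + 10*(3/2 - ½*(-½))) = -424/(-31 + (3/2 + ¼)² + 10*(3/2 + ¼)) = -424/(-31 + (7/4)² + 10*(7/4)) = -424/(-31 + 49/16 + 35/2) = -424/(-167/16) = -424*(-16/167) = 6784/167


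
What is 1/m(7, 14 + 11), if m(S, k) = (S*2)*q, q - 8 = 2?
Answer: 1/140 ≈ 0.0071429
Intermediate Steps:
q = 10 (q = 8 + 2 = 10)
m(S, k) = 20*S (m(S, k) = (S*2)*10 = (2*S)*10 = 20*S)
1/m(7, 14 + 11) = 1/(20*7) = 1/140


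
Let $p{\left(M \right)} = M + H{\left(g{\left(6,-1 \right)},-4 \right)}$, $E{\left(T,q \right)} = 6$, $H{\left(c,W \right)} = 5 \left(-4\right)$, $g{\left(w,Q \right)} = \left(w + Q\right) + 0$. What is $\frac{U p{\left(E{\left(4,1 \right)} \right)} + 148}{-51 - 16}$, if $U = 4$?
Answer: $- \frac{92}{67} \approx -1.3731$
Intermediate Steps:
$g{\left(w,Q \right)} = Q + w$ ($g{\left(w,Q \right)} = \left(Q + w\right) + 0 = Q + w$)
$H{\left(c,W \right)} = -20$
$p{\left(M \right)} = -20 + M$ ($p{\left(M \right)} = M - 20 = -20 + M$)
$\frac{U p{\left(E{\left(4,1 \right)} \right)} + 148}{-51 - 16} = \frac{4 \left(-20 + 6\right) + 148}{-51 - 16} = \frac{4 \left(-14\right) + 148}{-67} = \left(-56 + 148\right) \left(- \frac{1}{67}\right) = 92 \left(- \frac{1}{67}\right) = - \frac{92}{67}$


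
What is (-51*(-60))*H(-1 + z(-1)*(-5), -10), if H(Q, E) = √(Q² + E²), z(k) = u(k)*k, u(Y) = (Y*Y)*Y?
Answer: 6120*√34 ≈ 35685.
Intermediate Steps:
u(Y) = Y³ (u(Y) = Y²*Y = Y³)
z(k) = k⁴ (z(k) = k³*k = k⁴)
H(Q, E) = √(E² + Q²)
(-51*(-60))*H(-1 + z(-1)*(-5), -10) = (-51*(-60))*√((-10)² + (-1 + (-1)⁴*(-5))²) = 3060*√(100 + (-1 + 1*(-5))²) = 3060*√(100 + (-1 - 5)²) = 3060*√(100 + (-6)²) = 3060*√(100 + 36) = 3060*√136 = 3060*(2*√34) = 6120*√34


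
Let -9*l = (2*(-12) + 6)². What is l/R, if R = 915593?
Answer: -36/915593 ≈ -3.9319e-5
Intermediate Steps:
l = -36 (l = -(2*(-12) + 6)²/9 = -(-24 + 6)²/9 = -⅑*(-18)² = -⅑*324 = -36)
l/R = -36/915593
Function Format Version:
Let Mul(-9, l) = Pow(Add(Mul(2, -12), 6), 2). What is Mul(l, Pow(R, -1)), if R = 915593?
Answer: Rational(-36, 915593) ≈ -3.9319e-5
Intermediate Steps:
l = -36 (l = Mul(Rational(-1, 9), Pow(Add(Mul(2, -12), 6), 2)) = Mul(Rational(-1, 9), Pow(Add(-24, 6), 2)) = Mul(Rational(-1, 9), Pow(-18, 2)) = Mul(Rational(-1, 9), 324) = -36)
Mul(l, Pow(R, -1)) = Mul(-36, Pow(915593, -1)) = Mul(-36, Rational(1, 915593)) = Rational(-36, 915593)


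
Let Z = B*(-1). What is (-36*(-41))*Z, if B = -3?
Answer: 4428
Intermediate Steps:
Z = 3 (Z = -3*(-1) = 3)
(-36*(-41))*Z = -36*(-41)*3 = 1476*3 = 4428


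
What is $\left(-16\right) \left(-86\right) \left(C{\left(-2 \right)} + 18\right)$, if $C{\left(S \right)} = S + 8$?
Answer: $33024$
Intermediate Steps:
$C{\left(S \right)} = 8 + S$
$\left(-16\right) \left(-86\right) \left(C{\left(-2 \right)} + 18\right) = \left(-16\right) \left(-86\right) \left(\left(8 - 2\right) + 18\right) = 1376 \left(6 + 18\right) = 1376 \cdot 24 = 33024$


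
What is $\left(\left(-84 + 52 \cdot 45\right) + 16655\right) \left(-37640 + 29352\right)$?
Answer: $-156734368$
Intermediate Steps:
$\left(\left(-84 + 52 \cdot 45\right) + 16655\right) \left(-37640 + 29352\right) = \left(\left(-84 + 2340\right) + 16655\right) \left(-8288\right) = \left(2256 + 16655\right) \left(-8288\right) = 18911 \left(-8288\right) = -156734368$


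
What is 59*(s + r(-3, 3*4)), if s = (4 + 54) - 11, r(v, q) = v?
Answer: 2596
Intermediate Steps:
s = 47 (s = 58 - 11 = 47)
59*(s + r(-3, 3*4)) = 59*(47 - 3) = 59*44 = 2596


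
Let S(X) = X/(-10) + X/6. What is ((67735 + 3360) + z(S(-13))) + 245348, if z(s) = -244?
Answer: 316199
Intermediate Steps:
S(X) = X/15 (S(X) = X*(-1/10) + X*(1/6) = -X/10 + X/6 = X/15)
((67735 + 3360) + z(S(-13))) + 245348 = ((67735 + 3360) - 244) + 245348 = (71095 - 244) + 245348 = 70851 + 245348 = 316199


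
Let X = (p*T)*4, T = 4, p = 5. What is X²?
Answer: 6400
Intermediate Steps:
X = 80 (X = (5*4)*4 = 20*4 = 80)
X² = 80² = 6400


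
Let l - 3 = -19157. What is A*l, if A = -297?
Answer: 5688738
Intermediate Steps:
l = -19154 (l = 3 - 19157 = -19154)
A*l = -297*(-19154) = 5688738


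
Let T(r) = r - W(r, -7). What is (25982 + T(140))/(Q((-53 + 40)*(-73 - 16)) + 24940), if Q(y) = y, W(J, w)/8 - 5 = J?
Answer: 24962/26097 ≈ 0.95651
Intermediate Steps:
W(J, w) = 40 + 8*J
T(r) = -40 - 7*r (T(r) = r - (40 + 8*r) = r + (-40 - 8*r) = -40 - 7*r)
(25982 + T(140))/(Q((-53 + 40)*(-73 - 16)) + 24940) = (25982 + (-40 - 7*140))/((-53 + 40)*(-73 - 16) + 24940) = (25982 + (-40 - 980))/(-13*(-89) + 24940) = (25982 - 1020)/(1157 + 24940) = 24962/26097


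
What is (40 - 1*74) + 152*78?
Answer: 11822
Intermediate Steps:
(40 - 1*74) + 152*78 = (40 - 74) + 11856 = -34 + 11856 = 11822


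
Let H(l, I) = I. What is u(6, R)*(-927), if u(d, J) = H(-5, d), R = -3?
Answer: -5562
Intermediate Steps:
u(d, J) = d
u(6, R)*(-927) = 6*(-927) = -5562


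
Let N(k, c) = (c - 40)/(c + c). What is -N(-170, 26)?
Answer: 7/26 ≈ 0.26923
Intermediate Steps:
N(k, c) = (-40 + c)/(2*c) (N(k, c) = (-40 + c)/((2*c)) = (-40 + c)*(1/(2*c)) = (-40 + c)/(2*c))
-N(-170, 26) = -(-40 + 26)/(2*26) = -(-14)/(2*26) = -1*(-7/26) = 7/26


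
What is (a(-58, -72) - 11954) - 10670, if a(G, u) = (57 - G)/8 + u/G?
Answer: -5245145/232 ≈ -22608.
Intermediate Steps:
a(G, u) = 57/8 - G/8 + u/G (a(G, u) = (57 - G)*(1/8) + u/G = (57/8 - G/8) + u/G = 57/8 - G/8 + u/G)
(a(-58, -72) - 11954) - 10670 = ((-72 - 1/8*(-58)*(-57 - 58))/(-58) - 11954) - 10670 = (-(-72 - 1/8*(-58)*(-115))/58 - 11954) - 10670 = (-(-72 - 3335/4)/58 - 11954) - 10670 = (-1/58*(-3623/4) - 11954) - 10670 = (3623/232 - 11954) - 10670 = -2769705/232 - 10670 = -5245145/232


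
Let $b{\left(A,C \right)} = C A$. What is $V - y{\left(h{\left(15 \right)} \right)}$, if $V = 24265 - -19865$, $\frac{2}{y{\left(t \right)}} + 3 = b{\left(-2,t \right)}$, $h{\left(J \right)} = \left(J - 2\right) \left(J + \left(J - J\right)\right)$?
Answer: $\frac{17343092}{393} \approx 44130.0$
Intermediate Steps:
$b{\left(A,C \right)} = A C$
$h{\left(J \right)} = J \left(-2 + J\right)$ ($h{\left(J \right)} = \left(-2 + J\right) \left(J + 0\right) = \left(-2 + J\right) J = J \left(-2 + J\right)$)
$y{\left(t \right)} = \frac{2}{-3 - 2 t}$
$V = 44130$ ($V = 24265 + 19865 = 44130$)
$V - y{\left(h{\left(15 \right)} \right)} = 44130 - - \frac{2}{3 + 2 \cdot 15 \left(-2 + 15\right)} = 44130 - - \frac{2}{3 + 2 \cdot 15 \cdot 13} = 44130 - - \frac{2}{3 + 2 \cdot 195} = 44130 - - \frac{2}{3 + 390} = 44130 - - \frac{2}{393} = 44130 + \frac{2}{393} = \frac{17343092}{393}$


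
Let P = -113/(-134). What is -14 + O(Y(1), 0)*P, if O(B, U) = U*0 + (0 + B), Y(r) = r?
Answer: -1763/134 ≈ -13.157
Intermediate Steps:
P = 113/134 (P = -113*(-1/134) = 113/134 ≈ 0.84328)
O(B, U) = B (O(B, U) = 0 + B = B)
-14 + O(Y(1), 0)*P = -14 + 1*(113/134) = -14 + 113/134 = -1763/134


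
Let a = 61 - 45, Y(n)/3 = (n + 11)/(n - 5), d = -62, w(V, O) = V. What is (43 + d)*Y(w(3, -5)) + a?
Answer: 415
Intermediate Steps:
Y(n) = 3*(11 + n)/(-5 + n) (Y(n) = 3*((n + 11)/(n - 5)) = 3*((11 + n)/(-5 + n)) = 3*(11 + n)/(-5 + n))
a = 16
(43 + d)*Y(w(3, -5)) + a = (43 - 62)*(3*(11 + 3)/(-5 + 3)) + 16 = -57*14/(-2) + 16 = -57*(-1)*14/2 + 16 = -19*(-21) + 16 = 399 + 16 = 415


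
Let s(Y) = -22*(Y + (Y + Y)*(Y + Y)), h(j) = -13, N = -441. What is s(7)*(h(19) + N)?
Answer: 2027564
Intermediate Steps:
s(Y) = -88*Y² - 22*Y (s(Y) = -22*(Y + (2*Y)*(2*Y)) = -22*(Y + 4*Y²) = -88*Y² - 22*Y)
s(7)*(h(19) + N) = (-22*7*(1 + 4*7))*(-13 - 441) = -22*7*(1 + 28)*(-454) = -22*7*29*(-454) = -4466*(-454) = 2027564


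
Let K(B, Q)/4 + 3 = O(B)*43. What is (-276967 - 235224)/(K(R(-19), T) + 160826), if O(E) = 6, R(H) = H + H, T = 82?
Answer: -512191/161846 ≈ -3.1647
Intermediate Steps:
R(H) = 2*H
K(B, Q) = 1020 (K(B, Q) = -12 + 4*(6*43) = -12 + 4*258 = -12 + 1032 = 1020)
(-276967 - 235224)/(K(R(-19), T) + 160826) = (-276967 - 235224)/(1020 + 160826) = -512191/161846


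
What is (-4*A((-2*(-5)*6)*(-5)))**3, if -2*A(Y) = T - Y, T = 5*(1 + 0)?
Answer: 226981000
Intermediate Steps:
T = 5 (T = 5*1 = 5)
A(Y) = -5/2 + Y/2 (A(Y) = -(5 - Y)/2 = -5/2 + Y/2)
(-4*A((-2*(-5)*6)*(-5)))**3 = (-4*(-5/2 + ((-2*(-5)*6)*(-5))/2))**3 = (-4*(-5/2 + ((10*6)*(-5))/2))**3 = (-4*(-5/2 + (60*(-5))/2))**3 = (-4*(-5/2 + (1/2)*(-300)))**3 = (-4*(-5/2 - 150))**3 = (-4*(-305/2))**3 = 610**3 = 226981000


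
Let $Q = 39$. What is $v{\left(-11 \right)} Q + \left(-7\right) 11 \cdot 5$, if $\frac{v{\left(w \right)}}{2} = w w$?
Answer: $9053$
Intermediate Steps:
$v{\left(w \right)} = 2 w^{2}$ ($v{\left(w \right)} = 2 w w = 2 w^{2}$)
$v{\left(-11 \right)} Q + \left(-7\right) 11 \cdot 5 = 2 \left(-11\right)^{2} \cdot 39 + \left(-7\right) 11 \cdot 5 = 2 \cdot 121 \cdot 39 - 385 = 242 \cdot 39 - 385 = 9438 - 385 = 9053$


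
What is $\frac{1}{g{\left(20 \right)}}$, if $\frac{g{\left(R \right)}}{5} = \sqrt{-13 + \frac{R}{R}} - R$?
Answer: $- \frac{1}{103} - \frac{i \sqrt{3}}{1030} \approx -0.0097087 - 0.0016816 i$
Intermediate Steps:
$g{\left(R \right)} = - 5 R + 10 i \sqrt{3}$ ($g{\left(R \right)} = 5 \left(\sqrt{-13 + \frac{R}{R}} - R\right) = 5 \left(\sqrt{-13 + 1} - R\right) = 5 \left(\sqrt{-12} - R\right) = 5 \left(2 i \sqrt{3} - R\right) = 5 \left(- R + 2 i \sqrt{3}\right) = - 5 R + 10 i \sqrt{3}$)
$\frac{1}{g{\left(20 \right)}} = \frac{1}{\left(-5\right) 20 + 10 i \sqrt{3}} = \frac{1}{-100 + 10 i \sqrt{3}}$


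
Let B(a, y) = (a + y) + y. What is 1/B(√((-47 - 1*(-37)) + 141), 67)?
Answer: 134/17825 - √131/17825 ≈ 0.0068754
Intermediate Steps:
B(a, y) = a + 2*y
1/B(√((-47 - 1*(-37)) + 141), 67) = 1/(√((-47 - 1*(-37)) + 141) + 2*67) = 1/(√((-47 + 37) + 141) + 134) = 1/(√(-10 + 141) + 134) = 1/(√131 + 134) = 1/(134 + √131)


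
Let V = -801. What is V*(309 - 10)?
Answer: -239499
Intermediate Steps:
V*(309 - 10) = -801*(309 - 10) = -801*299 = -239499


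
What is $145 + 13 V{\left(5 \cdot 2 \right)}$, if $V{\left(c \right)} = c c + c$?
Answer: $1575$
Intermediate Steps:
$V{\left(c \right)} = c + c^{2}$ ($V{\left(c \right)} = c^{2} + c = c + c^{2}$)
$145 + 13 V{\left(5 \cdot 2 \right)} = 145 + 13 \cdot 5 \cdot 2 \left(1 + 5 \cdot 2\right) = 145 + 13 \cdot 10 \left(1 + 10\right) = 145 + 13 \cdot 10 \cdot 11 = 145 + 13 \cdot 110 = 145 + 1430 = 1575$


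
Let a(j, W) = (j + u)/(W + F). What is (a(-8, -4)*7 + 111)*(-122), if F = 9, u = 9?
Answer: -68564/5 ≈ -13713.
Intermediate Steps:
a(j, W) = (9 + j)/(9 + W) (a(j, W) = (j + 9)/(W + 9) = (9 + j)/(9 + W))
(a(-8, -4)*7 + 111)*(-122) = (((9 - 8)/(9 - 4))*7 + 111)*(-122) = ((1/5)*7 + 111)*(-122) = (7/5 + 111)*(-122) = (562/5)*(-122) = -68564/5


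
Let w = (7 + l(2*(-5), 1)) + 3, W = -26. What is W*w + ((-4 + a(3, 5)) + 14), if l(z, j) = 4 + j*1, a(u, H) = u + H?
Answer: -372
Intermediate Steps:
a(u, H) = H + u
l(z, j) = 4 + j
w = 15 (w = (7 + (4 + 1)) + 3 = (7 + 5) + 3 = 12 + 3 = 15)
W*w + ((-4 + a(3, 5)) + 14) = -26*15 + ((-4 + (5 + 3)) + 14) = -390 + ((-4 + 8) + 14) = -390 + (4 + 14) = -390 + 18 = -372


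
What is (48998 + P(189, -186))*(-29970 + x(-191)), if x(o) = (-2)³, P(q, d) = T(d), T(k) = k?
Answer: -1463286136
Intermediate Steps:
P(q, d) = d
x(o) = -8
(48998 + P(189, -186))*(-29970 + x(-191)) = (48998 - 186)*(-29970 - 8) = 48812*(-29978) = -1463286136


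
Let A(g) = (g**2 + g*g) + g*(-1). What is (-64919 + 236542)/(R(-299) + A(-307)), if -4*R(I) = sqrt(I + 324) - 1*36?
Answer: 686492/755251 ≈ 0.90896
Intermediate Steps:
R(I) = 9 - sqrt(324 + I)/4 (R(I) = -(sqrt(I + 324) - 1*36)/4 = -(sqrt(324 + I) - 36)/4 = -(-36 + sqrt(324 + I))/4 = 9 - sqrt(324 + I)/4)
A(g) = -g + 2*g**2 (A(g) = (g**2 + g**2) - g = 2*g**2 - g = -g + 2*g**2)
(-64919 + 236542)/(R(-299) + A(-307)) = (-64919 + 236542)/((9 - sqrt(324 - 299)/4) - 307*(-1 + 2*(-307))) = 171623/((9 - sqrt(25)/4) - 307*(-1 - 614)) = 171623/((9 - 1/4*5) - 307*(-615)) = 171623/((9 - 5/4) + 188805) = 171623/(31/4 + 188805) = 171623/(755251/4) = 171623*(4/755251) = 686492/755251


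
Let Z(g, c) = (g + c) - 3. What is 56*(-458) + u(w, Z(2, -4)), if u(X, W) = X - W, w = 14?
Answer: -25629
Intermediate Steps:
Z(g, c) = -3 + c + g (Z(g, c) = (c + g) - 3 = -3 + c + g)
56*(-458) + u(w, Z(2, -4)) = 56*(-458) + (14 - (-3 - 4 + 2)) = -25648 + (14 - 1*(-5)) = -25648 + (14 + 5) = -25648 + 19 = -25629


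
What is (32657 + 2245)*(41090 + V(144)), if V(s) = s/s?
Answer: 1434158082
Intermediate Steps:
V(s) = 1
(32657 + 2245)*(41090 + V(144)) = (32657 + 2245)*(41090 + 1) = 34902*41091 = 1434158082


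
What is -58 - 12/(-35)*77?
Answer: -158/5 ≈ -31.600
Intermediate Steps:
-58 - 12/(-35)*77 = -58 - 12*(-1/35)*77 = -58 + (12/35)*77 = -58 + 132/5 = -158/5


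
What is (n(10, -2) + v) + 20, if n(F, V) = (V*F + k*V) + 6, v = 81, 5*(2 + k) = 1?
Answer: 453/5 ≈ 90.600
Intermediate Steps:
k = -9/5 (k = -2 + (⅕)*1 = -2 + ⅕ = -9/5 ≈ -1.8000)
n(F, V) = 6 - 9*V/5 + F*V (n(F, V) = (V*F - 9*V/5) + 6 = (F*V - 9*V/5) + 6 = (-9*V/5 + F*V) + 6 = 6 - 9*V/5 + F*V)
(n(10, -2) + v) + 20 = ((6 - 9/5*(-2) + 10*(-2)) + 81) + 20 = ((6 + 18/5 - 20) + 81) + 20 = (-52/5 + 81) + 20 = 353/5 + 20 = 453/5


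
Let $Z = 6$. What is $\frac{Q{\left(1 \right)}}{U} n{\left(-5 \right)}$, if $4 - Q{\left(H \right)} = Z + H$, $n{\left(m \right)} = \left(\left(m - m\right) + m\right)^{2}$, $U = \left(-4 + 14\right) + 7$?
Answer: $- \frac{75}{17} \approx -4.4118$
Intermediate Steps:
$U = 17$ ($U = 10 + 7 = 17$)
$n{\left(m \right)} = m^{2}$ ($n{\left(m \right)} = \left(0 + m\right)^{2} = m^{2}$)
$Q{\left(H \right)} = -2 - H$ ($Q{\left(H \right)} = 4 - \left(6 + H\right) = -2 - H$)
$\frac{Q{\left(1 \right)}}{U} n{\left(-5 \right)} = \frac{-2 - 1}{17} \left(-5\right)^{2} = \left(-2 - 1\right) \frac{1}{17} \cdot 25 = \left(-3\right) \frac{1}{17} \cdot 25 = \left(- \frac{3}{17}\right) 25 = - \frac{75}{17}$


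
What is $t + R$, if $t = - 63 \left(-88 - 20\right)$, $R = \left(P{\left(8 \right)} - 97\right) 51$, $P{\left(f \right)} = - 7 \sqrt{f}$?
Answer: $1857 - 714 \sqrt{2} \approx 847.25$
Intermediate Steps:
$R = -4947 - 714 \sqrt{2}$ ($R = \left(- 7 \sqrt{8} - 97\right) 51 = \left(- 7 \cdot 2 \sqrt{2} - 97\right) 51 = \left(- 14 \sqrt{2} - 97\right) 51 = \left(-97 - 14 \sqrt{2}\right) 51 = -4947 - 714 \sqrt{2} \approx -5956.8$)
$t = 6804$ ($t = \left(-63\right) \left(-108\right) = 6804$)
$t + R = 6804 - \left(4947 + 714 \sqrt{2}\right) = 1857 - 714 \sqrt{2}$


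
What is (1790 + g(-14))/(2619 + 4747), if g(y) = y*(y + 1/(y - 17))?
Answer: 30790/114173 ≈ 0.26968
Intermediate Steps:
g(y) = y*(y + 1/(-17 + y))
(1790 + g(-14))/(2619 + 4747) = (1790 - 14*(1 + (-14)² - 17*(-14))/(-17 - 14))/(2619 + 4747) = (1790 - 14*(1 + 196 + 238)/(-31))/7366 = (1790 - 14*(-1/31)*435)*(1/7366) = (1790 + 6090/31)*(1/7366) = (61580/31)*(1/7366) = 30790/114173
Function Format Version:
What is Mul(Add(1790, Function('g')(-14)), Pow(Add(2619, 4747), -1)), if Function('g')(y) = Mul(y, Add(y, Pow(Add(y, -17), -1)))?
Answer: Rational(30790, 114173) ≈ 0.26968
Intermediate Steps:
Function('g')(y) = Mul(y, Add(y, Pow(Add(-17, y), -1)))
Mul(Add(1790, Function('g')(-14)), Pow(Add(2619, 4747), -1)) = Mul(Add(1790, Mul(-14, Pow(Add(-17, -14), -1), Add(1, Pow(-14, 2), Mul(-17, -14)))), Pow(Add(2619, 4747), -1)) = Mul(Add(1790, Mul(-14, Pow(-31, -1), Add(1, 196, 238))), Pow(7366, -1)) = Mul(Add(1790, Mul(-14, Rational(-1, 31), 435)), Rational(1, 7366)) = Mul(Add(1790, Rational(6090, 31)), Rational(1, 7366)) = Mul(Rational(61580, 31), Rational(1, 7366)) = Rational(30790, 114173)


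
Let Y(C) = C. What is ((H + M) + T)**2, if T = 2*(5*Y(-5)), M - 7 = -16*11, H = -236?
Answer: 207025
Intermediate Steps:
M = -169 (M = 7 - 16*11 = 7 - 176 = -169)
T = -50 (T = 2*(5*(-5)) = 2*(-25) = -50)
((H + M) + T)**2 = ((-236 - 169) - 50)**2 = (-405 - 50)**2 = (-455)**2 = 207025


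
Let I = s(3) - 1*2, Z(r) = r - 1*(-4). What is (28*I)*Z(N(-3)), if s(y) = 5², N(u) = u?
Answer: 644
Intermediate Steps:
s(y) = 25
Z(r) = 4 + r (Z(r) = r + 4 = 4 + r)
I = 23 (I = 25 - 1*2 = 25 - 2 = 23)
(28*I)*Z(N(-3)) = (28*23)*(4 - 3) = 644*1 = 644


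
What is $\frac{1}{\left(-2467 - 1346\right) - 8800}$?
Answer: $- \frac{1}{12613} \approx -7.9283 \cdot 10^{-5}$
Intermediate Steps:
$\frac{1}{\left(-2467 - 1346\right) - 8800} = \frac{1}{-3813 - 8800} = \frac{1}{-12613} = - \frac{1}{12613}$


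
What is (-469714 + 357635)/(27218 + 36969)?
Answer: -112079/64187 ≈ -1.7461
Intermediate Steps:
(-469714 + 357635)/(27218 + 36969) = -112079/64187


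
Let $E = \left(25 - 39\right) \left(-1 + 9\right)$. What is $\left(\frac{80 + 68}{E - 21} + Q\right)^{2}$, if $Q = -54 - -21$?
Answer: $\frac{20584369}{17689} \approx 1163.7$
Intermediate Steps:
$E = -112$ ($E = \left(-14\right) 8 = -112$)
$Q = -33$ ($Q = -54 + 21 = -33$)
$\left(\frac{80 + 68}{E - 21} + Q\right)^{2} = \left(\frac{80 + 68}{-112 - 21} - 33\right)^{2} = \left(\frac{148}{-112 - 21} - 33\right)^{2} = \left(\frac{148}{-133} - 33\right)^{2} = \left(148 \left(- \frac{1}{133}\right) - 33\right)^{2} = \left(- \frac{148}{133} - 33\right)^{2} = \left(- \frac{4537}{133}\right)^{2} = \frac{20584369}{17689}$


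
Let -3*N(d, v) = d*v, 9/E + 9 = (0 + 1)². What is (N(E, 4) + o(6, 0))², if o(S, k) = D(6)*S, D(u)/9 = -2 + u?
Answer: 189225/4 ≈ 47306.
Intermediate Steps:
E = -9/8 (E = 9/(-9 + (0 + 1)²) = 9/(-9 + 1²) = 9/(-9 + 1) = 9/(-8) = 9*(-⅛) = -9/8 ≈ -1.1250)
D(u) = -18 + 9*u (D(u) = 9*(-2 + u) = -18 + 9*u)
o(S, k) = 36*S (o(S, k) = (-18 + 9*6)*S = (-18 + 54)*S = 36*S)
N(d, v) = -d*v/3
(N(E, 4) + o(6, 0))² = (-⅓*(-9/8)*4 + 36*6)² = (3/2 + 216)² = (435/2)² = 189225/4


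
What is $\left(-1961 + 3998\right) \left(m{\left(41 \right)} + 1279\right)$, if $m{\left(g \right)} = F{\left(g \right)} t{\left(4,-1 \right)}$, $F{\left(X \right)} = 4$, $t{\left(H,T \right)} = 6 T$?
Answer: $2556435$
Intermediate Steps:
$m{\left(g \right)} = -24$ ($m{\left(g \right)} = 4 \cdot 6 \left(-1\right) = 4 \left(-6\right) = -24$)
$\left(-1961 + 3998\right) \left(m{\left(41 \right)} + 1279\right) = \left(-1961 + 3998\right) \left(-24 + 1279\right) = 2037 \cdot 1255 = 2556435$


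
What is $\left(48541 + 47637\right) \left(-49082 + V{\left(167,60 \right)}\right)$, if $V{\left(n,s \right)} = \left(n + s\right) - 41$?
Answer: $-4702719488$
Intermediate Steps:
$V{\left(n,s \right)} = -41 + n + s$
$\left(48541 + 47637\right) \left(-49082 + V{\left(167,60 \right)}\right) = \left(48541 + 47637\right) \left(-49082 + \left(-41 + 167 + 60\right)\right) = 96178 \left(-49082 + 186\right) = 96178 \left(-48896\right) = -4702719488$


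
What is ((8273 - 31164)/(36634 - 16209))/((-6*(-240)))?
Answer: -22891/29412000 ≈ -0.00077829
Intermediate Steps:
((8273 - 31164)/(36634 - 16209))/((-6*(-240))) = -22891/20425/1440 = -22891*1/20425*(1/1440) = -22891/20425*1/1440 = -22891/29412000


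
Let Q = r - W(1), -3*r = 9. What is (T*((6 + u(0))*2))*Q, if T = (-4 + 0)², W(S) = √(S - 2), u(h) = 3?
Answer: -864 - 288*I ≈ -864.0 - 288.0*I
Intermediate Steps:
r = -3 (r = -⅓*9 = -3)
W(S) = √(-2 + S)
T = 16 (T = (-4)² = 16)
Q = -3 - I (Q = -3 - √(-2 + 1) = -3 - √(-1) = -3 - I ≈ -3.0 - 1.0*I)
(T*((6 + u(0))*2))*Q = (16*((6 + 3)*2))*(-3 - I) = (16*(9*2))*(-3 - I) = (16*18)*(-3 - I) = 288*(-3 - I) = -864 - 288*I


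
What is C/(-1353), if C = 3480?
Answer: -1160/451 ≈ -2.5721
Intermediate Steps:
C/(-1353) = 3480/(-1353) = 3480*(-1/1353) = -1160/451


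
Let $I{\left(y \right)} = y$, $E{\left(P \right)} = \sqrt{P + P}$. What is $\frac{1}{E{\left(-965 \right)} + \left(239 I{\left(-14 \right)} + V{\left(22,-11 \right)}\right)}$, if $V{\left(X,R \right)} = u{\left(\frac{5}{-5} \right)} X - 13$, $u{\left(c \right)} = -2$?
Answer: $- \frac{3403}{11582339} - \frac{i \sqrt{1930}}{11582339} \approx -0.00029381 - 3.793 \cdot 10^{-6} i$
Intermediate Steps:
$E{\left(P \right)} = \sqrt{2} \sqrt{P}$ ($E{\left(P \right)} = \sqrt{2 P} = \sqrt{2} \sqrt{P}$)
$V{\left(X,R \right)} = -13 - 2 X$ ($V{\left(X,R \right)} = - 2 X - 13 = -13 - 2 X$)
$\frac{1}{E{\left(-965 \right)} + \left(239 I{\left(-14 \right)} + V{\left(22,-11 \right)}\right)} = \frac{1}{\sqrt{2} \sqrt{-965} + \left(239 \left(-14\right) - 57\right)} = \frac{1}{\sqrt{2} i \sqrt{965} - 3403} = \frac{1}{i \sqrt{1930} - 3403} = \frac{1}{-3403 + i \sqrt{1930}}$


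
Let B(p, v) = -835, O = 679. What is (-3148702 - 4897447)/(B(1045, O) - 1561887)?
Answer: 8046149/1562722 ≈ 5.1488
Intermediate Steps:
(-3148702 - 4897447)/(B(1045, O) - 1561887) = (-3148702 - 4897447)/(-835 - 1561887) = -8046149/(-1562722) = -8046149*(-1/1562722) = 8046149/1562722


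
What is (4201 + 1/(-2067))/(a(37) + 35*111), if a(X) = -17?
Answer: 4341733/3997578 ≈ 1.0861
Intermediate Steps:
(4201 + 1/(-2067))/(a(37) + 35*111) = (4201 + 1/(-2067))/(-17 + 35*111) = (4201 - 1/2067)/(-17 + 3885) = (8683466/2067)/3868 = (8683466/2067)*(1/3868) = 4341733/3997578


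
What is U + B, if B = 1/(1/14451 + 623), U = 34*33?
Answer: 10101351279/9002974 ≈ 1122.0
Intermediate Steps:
U = 1122
B = 14451/9002974 (B = 1/(1/14451 + 623) = 1/(9002974/14451) = 14451/9002974 ≈ 0.0016051)
U + B = 1122 + 14451/9002974 = 10101351279/9002974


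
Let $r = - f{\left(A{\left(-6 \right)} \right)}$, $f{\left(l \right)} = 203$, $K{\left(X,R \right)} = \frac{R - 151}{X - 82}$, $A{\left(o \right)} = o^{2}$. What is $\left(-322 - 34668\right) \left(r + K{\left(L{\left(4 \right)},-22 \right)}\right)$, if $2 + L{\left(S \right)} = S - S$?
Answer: $\frac{295298105}{42} \approx 7.0309 \cdot 10^{6}$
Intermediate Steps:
$L{\left(S \right)} = -2$ ($L{\left(S \right)} = -2 + \left(S - S\right) = -2 + 0 = -2$)
$K{\left(X,R \right)} = \frac{-151 + R}{-82 + X}$
$r = -203$ ($r = \left(-1\right) 203 = -203$)
$\left(-322 - 34668\right) \left(r + K{\left(L{\left(4 \right)},-22 \right)}\right) = \left(-322 - 34668\right) \left(-203 + \frac{-151 - 22}{-82 - 2}\right) = - 34990 \left(-203 + \frac{1}{-84} \left(-173\right)\right) = - 34990 \left(-203 - - \frac{173}{84}\right) = - 34990 \left(-203 + \frac{173}{84}\right) = \left(-34990\right) \left(- \frac{16879}{84}\right) = \frac{295298105}{42}$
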